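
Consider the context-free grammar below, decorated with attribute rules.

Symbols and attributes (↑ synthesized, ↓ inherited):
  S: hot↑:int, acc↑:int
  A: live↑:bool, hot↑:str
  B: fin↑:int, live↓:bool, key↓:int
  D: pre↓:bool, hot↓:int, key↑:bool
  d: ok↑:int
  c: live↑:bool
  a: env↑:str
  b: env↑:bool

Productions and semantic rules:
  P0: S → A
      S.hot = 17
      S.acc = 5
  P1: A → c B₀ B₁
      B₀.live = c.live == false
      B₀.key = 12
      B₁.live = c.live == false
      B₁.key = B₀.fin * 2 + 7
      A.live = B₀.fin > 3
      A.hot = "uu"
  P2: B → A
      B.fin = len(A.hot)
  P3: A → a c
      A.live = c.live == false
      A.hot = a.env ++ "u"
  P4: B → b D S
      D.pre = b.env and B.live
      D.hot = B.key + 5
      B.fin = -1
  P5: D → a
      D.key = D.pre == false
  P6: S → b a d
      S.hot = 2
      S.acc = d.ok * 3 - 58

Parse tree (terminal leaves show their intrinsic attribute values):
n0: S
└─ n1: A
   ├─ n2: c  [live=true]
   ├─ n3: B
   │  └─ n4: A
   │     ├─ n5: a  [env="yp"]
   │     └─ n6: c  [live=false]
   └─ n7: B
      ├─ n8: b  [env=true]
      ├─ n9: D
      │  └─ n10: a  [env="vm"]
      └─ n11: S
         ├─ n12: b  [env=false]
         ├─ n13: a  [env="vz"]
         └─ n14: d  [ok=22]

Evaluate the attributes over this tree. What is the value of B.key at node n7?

1. n2.live = true  [terminal]
2. n3.live = false  [c.live == false]
3. n3.key = 12  [12]
4. n5.env = "yp"  [terminal]
5. n6.live = false  [terminal]
6. n4.live = true  [c.live == false]
7. n4.hot = "ypu"  [a.env ++ "u"]
8. n3.fin = 3  [len(A.hot)]
9. n7.live = false  [c.live == false]
10. n7.key = 13  [B₀.fin * 2 + 7]
11. n8.env = true  [terminal]
12. n9.pre = false  [b.env and B.live]
13. n9.hot = 18  [B.key + 5]
14. n10.env = "vm"  [terminal]
15. n9.key = true  [D.pre == false]
16. n12.env = false  [terminal]
17. n13.env = "vz"  [terminal]
18. n14.ok = 22  [terminal]
19. n11.hot = 2  [2]
20. n11.acc = 8  [d.ok * 3 - 58]
21. n7.fin = -1  [-1]
22. n1.live = false  [B₀.fin > 3]
23. n1.hot = "uu"  ["uu"]
24. n0.hot = 17  [17]
25. n0.acc = 5  [5]

13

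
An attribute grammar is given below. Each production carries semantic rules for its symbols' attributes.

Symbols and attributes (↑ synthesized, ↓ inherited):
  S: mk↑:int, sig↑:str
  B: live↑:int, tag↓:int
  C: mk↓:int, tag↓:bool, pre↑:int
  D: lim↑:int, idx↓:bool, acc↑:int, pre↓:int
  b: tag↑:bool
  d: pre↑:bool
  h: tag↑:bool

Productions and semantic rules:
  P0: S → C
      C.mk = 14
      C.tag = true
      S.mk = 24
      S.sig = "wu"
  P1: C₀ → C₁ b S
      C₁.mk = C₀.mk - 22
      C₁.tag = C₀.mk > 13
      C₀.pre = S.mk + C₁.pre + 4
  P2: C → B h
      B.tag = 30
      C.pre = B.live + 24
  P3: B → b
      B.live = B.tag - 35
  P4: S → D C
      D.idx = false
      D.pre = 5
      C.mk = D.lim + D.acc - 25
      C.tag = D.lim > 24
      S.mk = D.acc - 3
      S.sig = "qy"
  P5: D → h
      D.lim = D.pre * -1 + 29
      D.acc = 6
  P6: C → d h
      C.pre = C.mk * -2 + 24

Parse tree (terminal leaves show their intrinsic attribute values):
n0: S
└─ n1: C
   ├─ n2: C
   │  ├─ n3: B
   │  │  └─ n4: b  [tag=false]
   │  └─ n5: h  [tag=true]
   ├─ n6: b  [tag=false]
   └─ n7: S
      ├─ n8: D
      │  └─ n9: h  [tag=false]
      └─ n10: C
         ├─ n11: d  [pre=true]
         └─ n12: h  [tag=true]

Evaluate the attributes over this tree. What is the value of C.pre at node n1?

26

1. n1.mk = 14  [14]
2. n1.tag = true  [true]
3. n2.mk = -8  [C₀.mk - 22]
4. n2.tag = true  [C₀.mk > 13]
5. n3.tag = 30  [30]
6. n4.tag = false  [terminal]
7. n3.live = -5  [B.tag - 35]
8. n5.tag = true  [terminal]
9. n2.pre = 19  [B.live + 24]
10. n6.tag = false  [terminal]
11. n8.idx = false  [false]
12. n8.pre = 5  [5]
13. n9.tag = false  [terminal]
14. n8.lim = 24  [D.pre * -1 + 29]
15. n8.acc = 6  [6]
16. n10.mk = 5  [D.lim + D.acc - 25]
17. n10.tag = false  [D.lim > 24]
18. n11.pre = true  [terminal]
19. n12.tag = true  [terminal]
20. n10.pre = 14  [C.mk * -2 + 24]
21. n7.mk = 3  [D.acc - 3]
22. n7.sig = "qy"  ["qy"]
23. n1.pre = 26  [S.mk + C₁.pre + 4]
24. n0.mk = 24  [24]
25. n0.sig = "wu"  ["wu"]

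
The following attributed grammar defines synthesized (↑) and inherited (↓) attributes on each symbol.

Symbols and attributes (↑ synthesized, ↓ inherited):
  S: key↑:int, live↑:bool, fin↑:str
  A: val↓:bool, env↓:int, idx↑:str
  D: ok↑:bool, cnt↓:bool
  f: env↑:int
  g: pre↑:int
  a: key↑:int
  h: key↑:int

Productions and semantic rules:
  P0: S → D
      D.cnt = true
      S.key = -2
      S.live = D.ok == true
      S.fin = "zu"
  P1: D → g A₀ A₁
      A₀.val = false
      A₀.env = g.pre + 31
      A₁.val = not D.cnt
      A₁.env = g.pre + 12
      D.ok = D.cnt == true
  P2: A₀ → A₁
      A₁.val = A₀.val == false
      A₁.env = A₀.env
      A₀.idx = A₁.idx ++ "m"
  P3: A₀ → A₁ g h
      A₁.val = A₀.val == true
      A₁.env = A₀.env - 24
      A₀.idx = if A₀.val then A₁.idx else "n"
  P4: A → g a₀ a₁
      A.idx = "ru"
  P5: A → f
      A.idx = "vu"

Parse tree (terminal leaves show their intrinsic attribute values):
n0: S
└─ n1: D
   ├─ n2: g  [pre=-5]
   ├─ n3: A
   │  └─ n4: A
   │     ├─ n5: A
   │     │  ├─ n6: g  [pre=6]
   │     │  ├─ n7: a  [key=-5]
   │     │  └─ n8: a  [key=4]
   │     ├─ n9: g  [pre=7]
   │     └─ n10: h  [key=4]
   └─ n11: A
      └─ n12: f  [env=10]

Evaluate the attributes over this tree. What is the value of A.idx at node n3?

1. n1.cnt = true  [true]
2. n2.pre = -5  [terminal]
3. n3.val = false  [false]
4. n3.env = 26  [g.pre + 31]
5. n4.val = true  [A₀.val == false]
6. n4.env = 26  [A₀.env]
7. n5.val = true  [A₀.val == true]
8. n5.env = 2  [A₀.env - 24]
9. n6.pre = 6  [terminal]
10. n7.key = -5  [terminal]
11. n8.key = 4  [terminal]
12. n5.idx = "ru"  ["ru"]
13. n9.pre = 7  [terminal]
14. n10.key = 4  [terminal]
15. n4.idx = "ru"  [if A₀.val then A₁.idx else "n"]
16. n3.idx = "rum"  [A₁.idx ++ "m"]
17. n11.val = false  [not D.cnt]
18. n11.env = 7  [g.pre + 12]
19. n12.env = 10  [terminal]
20. n11.idx = "vu"  ["vu"]
21. n1.ok = true  [D.cnt == true]
22. n0.key = -2  [-2]
23. n0.live = true  [D.ok == true]
24. n0.fin = "zu"  ["zu"]

"rum"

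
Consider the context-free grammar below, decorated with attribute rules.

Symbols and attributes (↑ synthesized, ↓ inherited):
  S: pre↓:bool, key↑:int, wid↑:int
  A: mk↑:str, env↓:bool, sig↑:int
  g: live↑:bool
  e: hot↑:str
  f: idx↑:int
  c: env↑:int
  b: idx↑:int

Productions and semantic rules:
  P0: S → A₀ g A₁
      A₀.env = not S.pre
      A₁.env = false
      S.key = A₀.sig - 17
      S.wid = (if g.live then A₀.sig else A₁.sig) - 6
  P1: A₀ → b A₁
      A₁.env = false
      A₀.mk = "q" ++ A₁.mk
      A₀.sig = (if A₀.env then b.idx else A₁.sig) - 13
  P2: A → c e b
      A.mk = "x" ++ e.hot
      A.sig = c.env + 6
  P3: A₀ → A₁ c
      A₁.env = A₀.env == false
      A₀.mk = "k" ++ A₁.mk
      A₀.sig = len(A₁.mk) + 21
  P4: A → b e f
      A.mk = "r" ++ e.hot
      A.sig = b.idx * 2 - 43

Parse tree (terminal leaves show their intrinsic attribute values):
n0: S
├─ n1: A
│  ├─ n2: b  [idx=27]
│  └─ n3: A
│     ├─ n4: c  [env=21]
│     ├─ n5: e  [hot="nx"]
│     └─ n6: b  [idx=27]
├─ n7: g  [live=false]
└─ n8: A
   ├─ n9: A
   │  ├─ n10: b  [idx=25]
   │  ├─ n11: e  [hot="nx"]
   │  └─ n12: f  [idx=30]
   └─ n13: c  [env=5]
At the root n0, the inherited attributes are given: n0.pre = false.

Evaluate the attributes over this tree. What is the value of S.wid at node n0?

1. n0.pre = false  [given at root]
2. n1.env = true  [not S.pre]
3. n2.idx = 27  [terminal]
4. n3.env = false  [false]
5. n4.env = 21  [terminal]
6. n5.hot = "nx"  [terminal]
7. n6.idx = 27  [terminal]
8. n3.mk = "xnx"  ["x" ++ e.hot]
9. n3.sig = 27  [c.env + 6]
10. n1.mk = "qxnx"  ["q" ++ A₁.mk]
11. n1.sig = 14  [(if A₀.env then b.idx else A₁.sig) - 13]
12. n7.live = false  [terminal]
13. n8.env = false  [false]
14. n9.env = true  [A₀.env == false]
15. n10.idx = 25  [terminal]
16. n11.hot = "nx"  [terminal]
17. n12.idx = 30  [terminal]
18. n9.mk = "rnx"  ["r" ++ e.hot]
19. n9.sig = 7  [b.idx * 2 - 43]
20. n13.env = 5  [terminal]
21. n8.mk = "krnx"  ["k" ++ A₁.mk]
22. n8.sig = 24  [len(A₁.mk) + 21]
23. n0.key = -3  [A₀.sig - 17]
24. n0.wid = 18  [(if g.live then A₀.sig else A₁.sig) - 6]

18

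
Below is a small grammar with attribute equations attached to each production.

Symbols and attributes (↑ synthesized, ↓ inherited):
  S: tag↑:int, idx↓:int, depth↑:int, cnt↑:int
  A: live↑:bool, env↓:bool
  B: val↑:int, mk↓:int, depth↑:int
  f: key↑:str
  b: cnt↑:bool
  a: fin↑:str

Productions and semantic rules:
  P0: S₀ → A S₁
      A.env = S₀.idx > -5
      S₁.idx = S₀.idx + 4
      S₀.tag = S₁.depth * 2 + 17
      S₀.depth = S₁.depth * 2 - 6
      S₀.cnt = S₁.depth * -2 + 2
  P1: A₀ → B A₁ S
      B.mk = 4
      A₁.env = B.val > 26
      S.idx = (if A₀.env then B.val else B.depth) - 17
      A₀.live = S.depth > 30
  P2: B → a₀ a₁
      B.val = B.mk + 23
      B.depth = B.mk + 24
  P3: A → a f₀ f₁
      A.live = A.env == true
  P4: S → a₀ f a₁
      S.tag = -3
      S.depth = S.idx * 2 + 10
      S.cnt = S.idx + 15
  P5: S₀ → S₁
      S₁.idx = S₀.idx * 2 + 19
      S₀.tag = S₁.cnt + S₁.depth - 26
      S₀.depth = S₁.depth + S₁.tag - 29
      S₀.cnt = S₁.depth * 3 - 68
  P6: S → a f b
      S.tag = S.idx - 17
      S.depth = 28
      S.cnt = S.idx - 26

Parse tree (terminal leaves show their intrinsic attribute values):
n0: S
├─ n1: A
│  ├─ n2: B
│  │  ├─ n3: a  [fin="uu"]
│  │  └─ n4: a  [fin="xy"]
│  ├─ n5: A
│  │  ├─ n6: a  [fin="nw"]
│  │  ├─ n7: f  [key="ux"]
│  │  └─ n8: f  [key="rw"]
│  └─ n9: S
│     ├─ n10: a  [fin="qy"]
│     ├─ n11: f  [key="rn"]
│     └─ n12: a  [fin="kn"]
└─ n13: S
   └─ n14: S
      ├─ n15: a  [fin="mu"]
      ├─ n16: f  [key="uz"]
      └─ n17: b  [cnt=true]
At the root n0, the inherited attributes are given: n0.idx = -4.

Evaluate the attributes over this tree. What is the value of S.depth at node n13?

1

1. n0.idx = -4  [given at root]
2. n1.env = true  [S₀.idx > -5]
3. n2.mk = 4  [4]
4. n3.fin = "uu"  [terminal]
5. n4.fin = "xy"  [terminal]
6. n2.val = 27  [B.mk + 23]
7. n2.depth = 28  [B.mk + 24]
8. n5.env = true  [B.val > 26]
9. n6.fin = "nw"  [terminal]
10. n7.key = "ux"  [terminal]
11. n8.key = "rw"  [terminal]
12. n5.live = true  [A.env == true]
13. n9.idx = 10  [(if A₀.env then B.val else B.depth) - 17]
14. n10.fin = "qy"  [terminal]
15. n11.key = "rn"  [terminal]
16. n12.fin = "kn"  [terminal]
17. n9.tag = -3  [-3]
18. n9.depth = 30  [S.idx * 2 + 10]
19. n9.cnt = 25  [S.idx + 15]
20. n1.live = false  [S.depth > 30]
21. n13.idx = 0  [S₀.idx + 4]
22. n14.idx = 19  [S₀.idx * 2 + 19]
23. n15.fin = "mu"  [terminal]
24. n16.key = "uz"  [terminal]
25. n17.cnt = true  [terminal]
26. n14.tag = 2  [S.idx - 17]
27. n14.depth = 28  [28]
28. n14.cnt = -7  [S.idx - 26]
29. n13.tag = -5  [S₁.cnt + S₁.depth - 26]
30. n13.depth = 1  [S₁.depth + S₁.tag - 29]
31. n13.cnt = 16  [S₁.depth * 3 - 68]
32. n0.tag = 19  [S₁.depth * 2 + 17]
33. n0.depth = -4  [S₁.depth * 2 - 6]
34. n0.cnt = 0  [S₁.depth * -2 + 2]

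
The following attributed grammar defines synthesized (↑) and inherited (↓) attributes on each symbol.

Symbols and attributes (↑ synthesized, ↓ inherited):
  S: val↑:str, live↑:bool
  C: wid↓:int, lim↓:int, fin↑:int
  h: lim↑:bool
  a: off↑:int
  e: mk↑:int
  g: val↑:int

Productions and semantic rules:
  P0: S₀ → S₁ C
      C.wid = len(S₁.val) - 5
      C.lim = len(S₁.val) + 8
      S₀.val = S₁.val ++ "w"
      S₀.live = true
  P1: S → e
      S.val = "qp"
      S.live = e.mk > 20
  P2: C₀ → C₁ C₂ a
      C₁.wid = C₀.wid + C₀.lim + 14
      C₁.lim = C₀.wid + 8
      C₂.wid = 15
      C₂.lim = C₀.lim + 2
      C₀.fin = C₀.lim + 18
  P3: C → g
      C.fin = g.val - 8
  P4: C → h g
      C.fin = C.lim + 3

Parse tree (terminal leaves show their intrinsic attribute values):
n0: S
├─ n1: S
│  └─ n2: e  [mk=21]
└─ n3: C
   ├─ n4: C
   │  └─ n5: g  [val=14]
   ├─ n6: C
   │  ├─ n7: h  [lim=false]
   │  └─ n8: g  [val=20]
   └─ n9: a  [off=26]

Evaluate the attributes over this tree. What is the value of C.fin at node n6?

15

1. n2.mk = 21  [terminal]
2. n1.val = "qp"  ["qp"]
3. n1.live = true  [e.mk > 20]
4. n3.wid = -3  [len(S₁.val) - 5]
5. n3.lim = 10  [len(S₁.val) + 8]
6. n4.wid = 21  [C₀.wid + C₀.lim + 14]
7. n4.lim = 5  [C₀.wid + 8]
8. n5.val = 14  [terminal]
9. n4.fin = 6  [g.val - 8]
10. n6.wid = 15  [15]
11. n6.lim = 12  [C₀.lim + 2]
12. n7.lim = false  [terminal]
13. n8.val = 20  [terminal]
14. n6.fin = 15  [C.lim + 3]
15. n9.off = 26  [terminal]
16. n3.fin = 28  [C₀.lim + 18]
17. n0.val = "qpw"  [S₁.val ++ "w"]
18. n0.live = true  [true]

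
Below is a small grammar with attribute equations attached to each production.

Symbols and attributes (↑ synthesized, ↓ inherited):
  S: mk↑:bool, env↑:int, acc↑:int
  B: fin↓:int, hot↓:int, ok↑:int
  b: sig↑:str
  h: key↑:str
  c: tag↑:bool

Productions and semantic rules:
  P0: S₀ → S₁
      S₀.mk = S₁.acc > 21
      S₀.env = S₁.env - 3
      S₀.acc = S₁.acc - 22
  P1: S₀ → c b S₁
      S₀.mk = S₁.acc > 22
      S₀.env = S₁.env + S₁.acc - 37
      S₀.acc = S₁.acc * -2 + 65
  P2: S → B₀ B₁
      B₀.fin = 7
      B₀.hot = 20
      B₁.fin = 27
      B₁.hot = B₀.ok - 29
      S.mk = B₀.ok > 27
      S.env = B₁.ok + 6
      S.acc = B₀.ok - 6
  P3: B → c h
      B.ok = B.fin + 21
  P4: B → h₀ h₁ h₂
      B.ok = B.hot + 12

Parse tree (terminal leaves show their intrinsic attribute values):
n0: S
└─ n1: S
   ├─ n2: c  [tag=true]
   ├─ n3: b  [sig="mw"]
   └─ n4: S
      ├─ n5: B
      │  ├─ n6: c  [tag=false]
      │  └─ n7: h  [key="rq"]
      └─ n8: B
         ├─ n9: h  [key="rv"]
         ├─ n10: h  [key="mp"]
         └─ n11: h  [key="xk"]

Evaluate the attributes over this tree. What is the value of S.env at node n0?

1. n2.tag = true  [terminal]
2. n3.sig = "mw"  [terminal]
3. n5.fin = 7  [7]
4. n5.hot = 20  [20]
5. n6.tag = false  [terminal]
6. n7.key = "rq"  [terminal]
7. n5.ok = 28  [B.fin + 21]
8. n8.fin = 27  [27]
9. n8.hot = -1  [B₀.ok - 29]
10. n9.key = "rv"  [terminal]
11. n10.key = "mp"  [terminal]
12. n11.key = "xk"  [terminal]
13. n8.ok = 11  [B.hot + 12]
14. n4.mk = true  [B₀.ok > 27]
15. n4.env = 17  [B₁.ok + 6]
16. n4.acc = 22  [B₀.ok - 6]
17. n1.mk = false  [S₁.acc > 22]
18. n1.env = 2  [S₁.env + S₁.acc - 37]
19. n1.acc = 21  [S₁.acc * -2 + 65]
20. n0.mk = false  [S₁.acc > 21]
21. n0.env = -1  [S₁.env - 3]
22. n0.acc = -1  [S₁.acc - 22]

-1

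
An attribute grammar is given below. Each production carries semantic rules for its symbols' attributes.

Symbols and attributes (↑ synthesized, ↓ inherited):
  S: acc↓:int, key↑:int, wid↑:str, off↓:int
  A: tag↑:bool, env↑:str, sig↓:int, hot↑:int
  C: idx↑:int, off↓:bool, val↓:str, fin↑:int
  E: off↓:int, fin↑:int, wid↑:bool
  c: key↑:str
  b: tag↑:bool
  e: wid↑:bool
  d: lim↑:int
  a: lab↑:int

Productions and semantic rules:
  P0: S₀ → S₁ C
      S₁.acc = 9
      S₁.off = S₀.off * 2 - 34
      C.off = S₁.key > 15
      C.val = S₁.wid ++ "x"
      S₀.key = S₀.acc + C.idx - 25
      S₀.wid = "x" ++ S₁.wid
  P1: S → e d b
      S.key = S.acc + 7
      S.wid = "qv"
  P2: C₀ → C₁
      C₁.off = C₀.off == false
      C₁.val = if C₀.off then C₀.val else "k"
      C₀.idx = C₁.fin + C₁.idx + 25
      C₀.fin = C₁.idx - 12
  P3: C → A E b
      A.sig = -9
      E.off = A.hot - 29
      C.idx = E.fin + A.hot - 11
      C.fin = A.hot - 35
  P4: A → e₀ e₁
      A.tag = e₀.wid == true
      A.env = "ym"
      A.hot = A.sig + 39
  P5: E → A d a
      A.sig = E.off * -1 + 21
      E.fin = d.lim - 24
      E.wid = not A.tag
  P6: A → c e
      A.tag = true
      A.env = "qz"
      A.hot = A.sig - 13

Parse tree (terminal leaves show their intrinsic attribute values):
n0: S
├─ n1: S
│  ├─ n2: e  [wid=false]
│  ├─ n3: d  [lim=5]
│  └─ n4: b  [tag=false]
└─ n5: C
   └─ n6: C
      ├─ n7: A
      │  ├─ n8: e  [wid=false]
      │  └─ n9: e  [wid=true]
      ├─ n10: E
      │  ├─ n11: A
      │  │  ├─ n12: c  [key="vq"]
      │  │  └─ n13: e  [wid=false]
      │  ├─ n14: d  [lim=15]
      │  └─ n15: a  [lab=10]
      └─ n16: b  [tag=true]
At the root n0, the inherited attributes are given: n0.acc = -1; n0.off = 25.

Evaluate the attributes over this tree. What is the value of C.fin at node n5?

1. n0.acc = -1  [given at root]
2. n0.off = 25  [given at root]
3. n1.acc = 9  [9]
4. n1.off = 16  [S₀.off * 2 - 34]
5. n2.wid = false  [terminal]
6. n3.lim = 5  [terminal]
7. n4.tag = false  [terminal]
8. n1.key = 16  [S.acc + 7]
9. n1.wid = "qv"  ["qv"]
10. n5.off = true  [S₁.key > 15]
11. n5.val = "qvx"  [S₁.wid ++ "x"]
12. n6.off = false  [C₀.off == false]
13. n6.val = "qvx"  [if C₀.off then C₀.val else "k"]
14. n7.sig = -9  [-9]
15. n8.wid = false  [terminal]
16. n9.wid = true  [terminal]
17. n7.tag = false  [e₀.wid == true]
18. n7.env = "ym"  ["ym"]
19. n7.hot = 30  [A.sig + 39]
20. n10.off = 1  [A.hot - 29]
21. n11.sig = 20  [E.off * -1 + 21]
22. n12.key = "vq"  [terminal]
23. n13.wid = false  [terminal]
24. n11.tag = true  [true]
25. n11.env = "qz"  ["qz"]
26. n11.hot = 7  [A.sig - 13]
27. n14.lim = 15  [terminal]
28. n15.lab = 10  [terminal]
29. n10.fin = -9  [d.lim - 24]
30. n10.wid = false  [not A.tag]
31. n16.tag = true  [terminal]
32. n6.idx = 10  [E.fin + A.hot - 11]
33. n6.fin = -5  [A.hot - 35]
34. n5.idx = 30  [C₁.fin + C₁.idx + 25]
35. n5.fin = -2  [C₁.idx - 12]
36. n0.key = 4  [S₀.acc + C.idx - 25]
37. n0.wid = "xqv"  ["x" ++ S₁.wid]

-2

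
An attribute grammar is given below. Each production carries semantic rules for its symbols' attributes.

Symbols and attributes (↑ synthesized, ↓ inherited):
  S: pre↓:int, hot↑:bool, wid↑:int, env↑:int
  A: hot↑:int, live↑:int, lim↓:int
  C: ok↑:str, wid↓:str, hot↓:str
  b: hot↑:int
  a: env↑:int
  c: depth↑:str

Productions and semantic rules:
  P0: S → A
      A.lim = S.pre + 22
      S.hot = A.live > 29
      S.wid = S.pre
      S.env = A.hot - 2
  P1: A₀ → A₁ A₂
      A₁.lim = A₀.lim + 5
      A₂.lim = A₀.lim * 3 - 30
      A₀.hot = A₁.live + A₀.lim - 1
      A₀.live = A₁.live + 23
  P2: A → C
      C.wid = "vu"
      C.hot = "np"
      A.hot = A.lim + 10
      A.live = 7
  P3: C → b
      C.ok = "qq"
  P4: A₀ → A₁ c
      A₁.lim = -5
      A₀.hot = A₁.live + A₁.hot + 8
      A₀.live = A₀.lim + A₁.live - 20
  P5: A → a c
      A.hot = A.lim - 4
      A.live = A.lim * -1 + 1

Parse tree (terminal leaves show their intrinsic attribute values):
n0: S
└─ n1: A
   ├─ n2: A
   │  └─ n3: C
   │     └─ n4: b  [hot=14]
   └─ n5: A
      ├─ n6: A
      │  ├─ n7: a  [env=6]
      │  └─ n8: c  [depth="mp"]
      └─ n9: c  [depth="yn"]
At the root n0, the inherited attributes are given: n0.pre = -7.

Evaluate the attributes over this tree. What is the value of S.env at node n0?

1. n0.pre = -7  [given at root]
2. n1.lim = 15  [S.pre + 22]
3. n2.lim = 20  [A₀.lim + 5]
4. n3.wid = "vu"  ["vu"]
5. n3.hot = "np"  ["np"]
6. n4.hot = 14  [terminal]
7. n3.ok = "qq"  ["qq"]
8. n2.hot = 30  [A.lim + 10]
9. n2.live = 7  [7]
10. n5.lim = 15  [A₀.lim * 3 - 30]
11. n6.lim = -5  [-5]
12. n7.env = 6  [terminal]
13. n8.depth = "mp"  [terminal]
14. n6.hot = -9  [A.lim - 4]
15. n6.live = 6  [A.lim * -1 + 1]
16. n9.depth = "yn"  [terminal]
17. n5.hot = 5  [A₁.live + A₁.hot + 8]
18. n5.live = 1  [A₀.lim + A₁.live - 20]
19. n1.hot = 21  [A₁.live + A₀.lim - 1]
20. n1.live = 30  [A₁.live + 23]
21. n0.hot = true  [A.live > 29]
22. n0.wid = -7  [S.pre]
23. n0.env = 19  [A.hot - 2]

19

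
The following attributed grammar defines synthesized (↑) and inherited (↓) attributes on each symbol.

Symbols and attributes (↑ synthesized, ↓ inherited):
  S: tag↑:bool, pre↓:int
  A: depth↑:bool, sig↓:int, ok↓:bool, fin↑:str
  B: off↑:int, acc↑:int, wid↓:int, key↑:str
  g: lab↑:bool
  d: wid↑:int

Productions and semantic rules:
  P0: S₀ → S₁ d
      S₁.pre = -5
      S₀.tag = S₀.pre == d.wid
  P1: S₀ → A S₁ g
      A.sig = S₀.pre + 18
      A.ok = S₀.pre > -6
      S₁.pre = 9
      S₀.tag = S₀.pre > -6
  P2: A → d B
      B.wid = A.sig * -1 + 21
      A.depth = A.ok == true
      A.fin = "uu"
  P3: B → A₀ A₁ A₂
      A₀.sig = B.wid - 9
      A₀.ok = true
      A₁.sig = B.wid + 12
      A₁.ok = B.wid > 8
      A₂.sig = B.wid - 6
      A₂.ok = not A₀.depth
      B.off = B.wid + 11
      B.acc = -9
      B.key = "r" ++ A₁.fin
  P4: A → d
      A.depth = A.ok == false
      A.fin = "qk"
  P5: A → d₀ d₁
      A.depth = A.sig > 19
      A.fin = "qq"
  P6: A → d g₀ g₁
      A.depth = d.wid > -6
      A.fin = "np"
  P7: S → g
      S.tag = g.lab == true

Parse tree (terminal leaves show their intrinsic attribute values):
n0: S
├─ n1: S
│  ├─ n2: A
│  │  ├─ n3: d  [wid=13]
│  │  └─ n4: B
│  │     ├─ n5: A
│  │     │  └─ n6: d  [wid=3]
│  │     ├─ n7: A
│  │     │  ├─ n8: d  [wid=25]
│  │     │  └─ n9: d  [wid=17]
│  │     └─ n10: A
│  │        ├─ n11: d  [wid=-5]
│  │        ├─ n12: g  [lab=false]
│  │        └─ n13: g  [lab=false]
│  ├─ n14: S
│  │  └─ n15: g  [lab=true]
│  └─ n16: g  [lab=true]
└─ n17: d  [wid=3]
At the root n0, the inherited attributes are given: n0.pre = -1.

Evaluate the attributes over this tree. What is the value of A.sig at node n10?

2

1. n0.pre = -1  [given at root]
2. n1.pre = -5  [-5]
3. n2.sig = 13  [S₀.pre + 18]
4. n2.ok = true  [S₀.pre > -6]
5. n3.wid = 13  [terminal]
6. n4.wid = 8  [A.sig * -1 + 21]
7. n5.sig = -1  [B.wid - 9]
8. n5.ok = true  [true]
9. n6.wid = 3  [terminal]
10. n5.depth = false  [A.ok == false]
11. n5.fin = "qk"  ["qk"]
12. n7.sig = 20  [B.wid + 12]
13. n7.ok = false  [B.wid > 8]
14. n8.wid = 25  [terminal]
15. n9.wid = 17  [terminal]
16. n7.depth = true  [A.sig > 19]
17. n7.fin = "qq"  ["qq"]
18. n10.sig = 2  [B.wid - 6]
19. n10.ok = true  [not A₀.depth]
20. n11.wid = -5  [terminal]
21. n12.lab = false  [terminal]
22. n13.lab = false  [terminal]
23. n10.depth = true  [d.wid > -6]
24. n10.fin = "np"  ["np"]
25. n4.off = 19  [B.wid + 11]
26. n4.acc = -9  [-9]
27. n4.key = "rqq"  ["r" ++ A₁.fin]
28. n2.depth = true  [A.ok == true]
29. n2.fin = "uu"  ["uu"]
30. n14.pre = 9  [9]
31. n15.lab = true  [terminal]
32. n14.tag = true  [g.lab == true]
33. n16.lab = true  [terminal]
34. n1.tag = true  [S₀.pre > -6]
35. n17.wid = 3  [terminal]
36. n0.tag = false  [S₀.pre == d.wid]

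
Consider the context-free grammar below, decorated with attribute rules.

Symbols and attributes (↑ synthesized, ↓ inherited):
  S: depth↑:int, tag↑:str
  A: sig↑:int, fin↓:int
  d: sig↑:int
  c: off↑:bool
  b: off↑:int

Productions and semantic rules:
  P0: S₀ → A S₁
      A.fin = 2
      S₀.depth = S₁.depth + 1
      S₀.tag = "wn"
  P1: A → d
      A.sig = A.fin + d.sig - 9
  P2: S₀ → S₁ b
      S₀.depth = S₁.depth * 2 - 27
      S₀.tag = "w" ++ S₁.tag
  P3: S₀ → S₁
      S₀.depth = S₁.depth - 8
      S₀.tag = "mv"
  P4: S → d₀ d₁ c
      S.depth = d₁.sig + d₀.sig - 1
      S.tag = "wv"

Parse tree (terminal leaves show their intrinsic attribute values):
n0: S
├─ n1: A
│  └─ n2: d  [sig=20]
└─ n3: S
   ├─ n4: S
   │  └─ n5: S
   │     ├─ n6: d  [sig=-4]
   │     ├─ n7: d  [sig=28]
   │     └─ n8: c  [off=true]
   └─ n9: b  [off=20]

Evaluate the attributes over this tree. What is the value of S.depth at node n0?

4

1. n1.fin = 2  [2]
2. n2.sig = 20  [terminal]
3. n1.sig = 13  [A.fin + d.sig - 9]
4. n6.sig = -4  [terminal]
5. n7.sig = 28  [terminal]
6. n8.off = true  [terminal]
7. n5.depth = 23  [d₁.sig + d₀.sig - 1]
8. n5.tag = "wv"  ["wv"]
9. n4.depth = 15  [S₁.depth - 8]
10. n4.tag = "mv"  ["mv"]
11. n9.off = 20  [terminal]
12. n3.depth = 3  [S₁.depth * 2 - 27]
13. n3.tag = "wmv"  ["w" ++ S₁.tag]
14. n0.depth = 4  [S₁.depth + 1]
15. n0.tag = "wn"  ["wn"]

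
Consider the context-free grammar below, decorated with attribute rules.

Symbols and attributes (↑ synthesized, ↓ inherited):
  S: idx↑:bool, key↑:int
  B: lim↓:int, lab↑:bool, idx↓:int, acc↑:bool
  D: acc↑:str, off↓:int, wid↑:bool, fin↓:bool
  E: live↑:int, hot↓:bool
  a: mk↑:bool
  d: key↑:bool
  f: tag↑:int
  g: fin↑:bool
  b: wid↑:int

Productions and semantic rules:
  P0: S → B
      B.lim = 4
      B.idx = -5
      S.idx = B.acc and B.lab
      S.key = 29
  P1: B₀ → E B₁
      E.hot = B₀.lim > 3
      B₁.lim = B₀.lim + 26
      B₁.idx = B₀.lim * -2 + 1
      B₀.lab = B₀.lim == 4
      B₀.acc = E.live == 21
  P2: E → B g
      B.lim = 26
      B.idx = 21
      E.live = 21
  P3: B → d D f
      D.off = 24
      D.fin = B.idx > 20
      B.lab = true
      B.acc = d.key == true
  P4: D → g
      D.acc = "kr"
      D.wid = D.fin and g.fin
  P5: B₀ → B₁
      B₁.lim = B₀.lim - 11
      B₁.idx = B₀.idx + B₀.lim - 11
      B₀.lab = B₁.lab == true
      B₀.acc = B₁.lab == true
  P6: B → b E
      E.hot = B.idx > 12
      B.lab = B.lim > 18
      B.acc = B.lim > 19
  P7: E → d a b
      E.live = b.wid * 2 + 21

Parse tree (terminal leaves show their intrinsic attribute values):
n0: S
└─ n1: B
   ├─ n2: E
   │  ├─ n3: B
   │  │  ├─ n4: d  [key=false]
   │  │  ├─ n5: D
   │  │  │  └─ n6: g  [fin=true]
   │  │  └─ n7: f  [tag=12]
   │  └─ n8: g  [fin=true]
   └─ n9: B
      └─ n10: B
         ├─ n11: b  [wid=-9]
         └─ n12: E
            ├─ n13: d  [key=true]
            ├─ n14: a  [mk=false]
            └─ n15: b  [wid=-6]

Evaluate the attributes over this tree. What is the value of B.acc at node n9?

true

1. n1.lim = 4  [4]
2. n1.idx = -5  [-5]
3. n2.hot = true  [B₀.lim > 3]
4. n3.lim = 26  [26]
5. n3.idx = 21  [21]
6. n4.key = false  [terminal]
7. n5.off = 24  [24]
8. n5.fin = true  [B.idx > 20]
9. n6.fin = true  [terminal]
10. n5.acc = "kr"  ["kr"]
11. n5.wid = true  [D.fin and g.fin]
12. n7.tag = 12  [terminal]
13. n3.lab = true  [true]
14. n3.acc = false  [d.key == true]
15. n8.fin = true  [terminal]
16. n2.live = 21  [21]
17. n9.lim = 30  [B₀.lim + 26]
18. n9.idx = -7  [B₀.lim * -2 + 1]
19. n10.lim = 19  [B₀.lim - 11]
20. n10.idx = 12  [B₀.idx + B₀.lim - 11]
21. n11.wid = -9  [terminal]
22. n12.hot = false  [B.idx > 12]
23. n13.key = true  [terminal]
24. n14.mk = false  [terminal]
25. n15.wid = -6  [terminal]
26. n12.live = 9  [b.wid * 2 + 21]
27. n10.lab = true  [B.lim > 18]
28. n10.acc = false  [B.lim > 19]
29. n9.lab = true  [B₁.lab == true]
30. n9.acc = true  [B₁.lab == true]
31. n1.lab = true  [B₀.lim == 4]
32. n1.acc = true  [E.live == 21]
33. n0.idx = true  [B.acc and B.lab]
34. n0.key = 29  [29]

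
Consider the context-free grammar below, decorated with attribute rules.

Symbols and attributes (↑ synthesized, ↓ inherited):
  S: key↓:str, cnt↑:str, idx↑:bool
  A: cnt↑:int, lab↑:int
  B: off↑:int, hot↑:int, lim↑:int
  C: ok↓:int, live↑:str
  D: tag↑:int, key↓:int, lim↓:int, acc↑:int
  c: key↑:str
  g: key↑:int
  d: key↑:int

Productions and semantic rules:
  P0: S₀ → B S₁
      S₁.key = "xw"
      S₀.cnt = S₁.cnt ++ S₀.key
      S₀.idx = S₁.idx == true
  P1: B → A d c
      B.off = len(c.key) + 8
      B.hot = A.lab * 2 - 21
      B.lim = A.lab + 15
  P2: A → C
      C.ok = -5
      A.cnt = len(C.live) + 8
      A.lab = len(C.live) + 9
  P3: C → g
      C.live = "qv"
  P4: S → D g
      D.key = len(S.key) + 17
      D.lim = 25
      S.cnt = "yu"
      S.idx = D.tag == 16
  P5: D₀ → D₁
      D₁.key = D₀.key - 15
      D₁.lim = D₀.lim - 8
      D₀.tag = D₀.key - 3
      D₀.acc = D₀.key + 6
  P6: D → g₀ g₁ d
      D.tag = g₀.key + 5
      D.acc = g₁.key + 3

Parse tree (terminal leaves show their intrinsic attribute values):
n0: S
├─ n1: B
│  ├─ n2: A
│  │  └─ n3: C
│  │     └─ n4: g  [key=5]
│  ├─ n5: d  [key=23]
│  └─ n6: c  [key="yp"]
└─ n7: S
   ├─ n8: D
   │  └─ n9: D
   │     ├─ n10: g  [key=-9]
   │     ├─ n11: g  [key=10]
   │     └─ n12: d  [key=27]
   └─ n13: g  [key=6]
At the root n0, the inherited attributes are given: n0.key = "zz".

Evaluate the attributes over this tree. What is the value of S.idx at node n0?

true

1. n0.key = "zz"  [given at root]
2. n3.ok = -5  [-5]
3. n4.key = 5  [terminal]
4. n3.live = "qv"  ["qv"]
5. n2.cnt = 10  [len(C.live) + 8]
6. n2.lab = 11  [len(C.live) + 9]
7. n5.key = 23  [terminal]
8. n6.key = "yp"  [terminal]
9. n1.off = 10  [len(c.key) + 8]
10. n1.hot = 1  [A.lab * 2 - 21]
11. n1.lim = 26  [A.lab + 15]
12. n7.key = "xw"  ["xw"]
13. n8.key = 19  [len(S.key) + 17]
14. n8.lim = 25  [25]
15. n9.key = 4  [D₀.key - 15]
16. n9.lim = 17  [D₀.lim - 8]
17. n10.key = -9  [terminal]
18. n11.key = 10  [terminal]
19. n12.key = 27  [terminal]
20. n9.tag = -4  [g₀.key + 5]
21. n9.acc = 13  [g₁.key + 3]
22. n8.tag = 16  [D₀.key - 3]
23. n8.acc = 25  [D₀.key + 6]
24. n13.key = 6  [terminal]
25. n7.cnt = "yu"  ["yu"]
26. n7.idx = true  [D.tag == 16]
27. n0.cnt = "yuzz"  [S₁.cnt ++ S₀.key]
28. n0.idx = true  [S₁.idx == true]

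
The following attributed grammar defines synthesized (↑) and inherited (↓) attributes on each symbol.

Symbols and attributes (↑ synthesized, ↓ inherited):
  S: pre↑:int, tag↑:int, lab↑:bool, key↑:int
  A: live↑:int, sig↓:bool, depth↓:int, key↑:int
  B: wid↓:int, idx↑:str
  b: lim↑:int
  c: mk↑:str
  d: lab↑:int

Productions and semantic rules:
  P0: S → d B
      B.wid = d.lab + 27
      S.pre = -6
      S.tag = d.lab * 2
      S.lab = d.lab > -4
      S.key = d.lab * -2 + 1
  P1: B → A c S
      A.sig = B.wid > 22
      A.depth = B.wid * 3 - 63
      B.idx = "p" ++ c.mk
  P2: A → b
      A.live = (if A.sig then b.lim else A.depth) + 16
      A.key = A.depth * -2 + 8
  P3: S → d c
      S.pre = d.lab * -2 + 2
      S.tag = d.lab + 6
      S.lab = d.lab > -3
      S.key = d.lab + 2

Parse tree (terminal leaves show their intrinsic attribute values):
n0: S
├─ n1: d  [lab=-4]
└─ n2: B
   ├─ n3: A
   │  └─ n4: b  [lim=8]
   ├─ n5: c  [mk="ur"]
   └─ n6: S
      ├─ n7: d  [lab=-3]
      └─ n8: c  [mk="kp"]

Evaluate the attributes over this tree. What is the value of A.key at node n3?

1. n1.lab = -4  [terminal]
2. n2.wid = 23  [d.lab + 27]
3. n3.sig = true  [B.wid > 22]
4. n3.depth = 6  [B.wid * 3 - 63]
5. n4.lim = 8  [terminal]
6. n3.live = 24  [(if A.sig then b.lim else A.depth) + 16]
7. n3.key = -4  [A.depth * -2 + 8]
8. n5.mk = "ur"  [terminal]
9. n7.lab = -3  [terminal]
10. n8.mk = "kp"  [terminal]
11. n6.pre = 8  [d.lab * -2 + 2]
12. n6.tag = 3  [d.lab + 6]
13. n6.lab = false  [d.lab > -3]
14. n6.key = -1  [d.lab + 2]
15. n2.idx = "pur"  ["p" ++ c.mk]
16. n0.pre = -6  [-6]
17. n0.tag = -8  [d.lab * 2]
18. n0.lab = false  [d.lab > -4]
19. n0.key = 9  [d.lab * -2 + 1]

-4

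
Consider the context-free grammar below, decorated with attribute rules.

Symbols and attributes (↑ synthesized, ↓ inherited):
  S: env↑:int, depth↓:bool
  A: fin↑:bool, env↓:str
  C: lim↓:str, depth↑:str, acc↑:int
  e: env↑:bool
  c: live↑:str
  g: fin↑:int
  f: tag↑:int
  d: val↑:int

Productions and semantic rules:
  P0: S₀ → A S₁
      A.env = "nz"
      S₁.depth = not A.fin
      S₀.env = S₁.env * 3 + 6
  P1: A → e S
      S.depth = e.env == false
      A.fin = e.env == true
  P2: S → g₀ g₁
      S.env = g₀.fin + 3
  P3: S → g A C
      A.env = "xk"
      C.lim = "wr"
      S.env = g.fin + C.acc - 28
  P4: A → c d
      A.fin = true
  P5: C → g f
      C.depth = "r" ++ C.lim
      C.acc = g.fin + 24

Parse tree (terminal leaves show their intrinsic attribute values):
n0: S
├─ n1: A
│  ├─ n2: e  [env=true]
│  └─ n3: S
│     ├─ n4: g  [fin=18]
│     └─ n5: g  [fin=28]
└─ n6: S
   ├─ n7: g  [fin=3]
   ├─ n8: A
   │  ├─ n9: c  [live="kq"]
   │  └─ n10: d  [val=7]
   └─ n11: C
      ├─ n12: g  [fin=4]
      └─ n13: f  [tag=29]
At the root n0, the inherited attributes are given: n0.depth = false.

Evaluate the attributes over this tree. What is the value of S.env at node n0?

1. n0.depth = false  [given at root]
2. n1.env = "nz"  ["nz"]
3. n2.env = true  [terminal]
4. n3.depth = false  [e.env == false]
5. n4.fin = 18  [terminal]
6. n5.fin = 28  [terminal]
7. n3.env = 21  [g₀.fin + 3]
8. n1.fin = true  [e.env == true]
9. n6.depth = false  [not A.fin]
10. n7.fin = 3  [terminal]
11. n8.env = "xk"  ["xk"]
12. n9.live = "kq"  [terminal]
13. n10.val = 7  [terminal]
14. n8.fin = true  [true]
15. n11.lim = "wr"  ["wr"]
16. n12.fin = 4  [terminal]
17. n13.tag = 29  [terminal]
18. n11.depth = "rwr"  ["r" ++ C.lim]
19. n11.acc = 28  [g.fin + 24]
20. n6.env = 3  [g.fin + C.acc - 28]
21. n0.env = 15  [S₁.env * 3 + 6]

15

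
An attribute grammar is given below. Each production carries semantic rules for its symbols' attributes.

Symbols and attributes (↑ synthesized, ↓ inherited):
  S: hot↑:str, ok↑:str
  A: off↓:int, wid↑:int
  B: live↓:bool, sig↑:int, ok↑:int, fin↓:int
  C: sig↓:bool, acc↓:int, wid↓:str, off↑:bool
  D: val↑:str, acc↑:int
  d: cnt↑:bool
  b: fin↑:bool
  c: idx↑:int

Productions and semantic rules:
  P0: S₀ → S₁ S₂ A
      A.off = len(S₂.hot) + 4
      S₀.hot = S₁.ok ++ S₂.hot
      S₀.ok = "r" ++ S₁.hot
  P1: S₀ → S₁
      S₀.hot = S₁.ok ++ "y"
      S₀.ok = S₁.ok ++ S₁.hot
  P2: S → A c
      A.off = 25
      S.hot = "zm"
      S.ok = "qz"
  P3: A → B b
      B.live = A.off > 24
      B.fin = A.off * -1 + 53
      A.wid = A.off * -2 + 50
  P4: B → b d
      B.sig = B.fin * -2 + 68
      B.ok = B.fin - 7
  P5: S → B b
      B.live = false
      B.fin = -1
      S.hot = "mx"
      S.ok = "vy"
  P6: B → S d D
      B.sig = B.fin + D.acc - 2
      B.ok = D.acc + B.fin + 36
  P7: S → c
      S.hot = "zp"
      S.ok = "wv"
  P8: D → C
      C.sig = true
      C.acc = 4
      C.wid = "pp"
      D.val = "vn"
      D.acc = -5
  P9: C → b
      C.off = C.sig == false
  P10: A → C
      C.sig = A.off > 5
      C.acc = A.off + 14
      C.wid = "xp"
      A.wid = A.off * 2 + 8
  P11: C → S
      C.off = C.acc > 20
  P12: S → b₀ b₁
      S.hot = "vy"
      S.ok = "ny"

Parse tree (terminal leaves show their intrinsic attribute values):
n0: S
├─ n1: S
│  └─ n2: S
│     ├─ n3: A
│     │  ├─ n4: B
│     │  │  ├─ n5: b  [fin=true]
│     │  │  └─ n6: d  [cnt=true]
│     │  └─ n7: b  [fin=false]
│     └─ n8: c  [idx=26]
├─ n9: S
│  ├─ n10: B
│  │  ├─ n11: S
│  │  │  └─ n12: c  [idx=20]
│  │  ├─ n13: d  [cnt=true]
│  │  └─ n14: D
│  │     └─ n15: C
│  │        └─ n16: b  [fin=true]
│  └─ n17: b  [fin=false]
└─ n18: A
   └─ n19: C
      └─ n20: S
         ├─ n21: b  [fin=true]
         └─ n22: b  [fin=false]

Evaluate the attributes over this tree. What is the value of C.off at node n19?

1. n3.off = 25  [25]
2. n4.live = true  [A.off > 24]
3. n4.fin = 28  [A.off * -1 + 53]
4. n5.fin = true  [terminal]
5. n6.cnt = true  [terminal]
6. n4.sig = 12  [B.fin * -2 + 68]
7. n4.ok = 21  [B.fin - 7]
8. n7.fin = false  [terminal]
9. n3.wid = 0  [A.off * -2 + 50]
10. n8.idx = 26  [terminal]
11. n2.hot = "zm"  ["zm"]
12. n2.ok = "qz"  ["qz"]
13. n1.hot = "qzy"  [S₁.ok ++ "y"]
14. n1.ok = "qzzm"  [S₁.ok ++ S₁.hot]
15. n10.live = false  [false]
16. n10.fin = -1  [-1]
17. n12.idx = 20  [terminal]
18. n11.hot = "zp"  ["zp"]
19. n11.ok = "wv"  ["wv"]
20. n13.cnt = true  [terminal]
21. n15.sig = true  [true]
22. n15.acc = 4  [4]
23. n15.wid = "pp"  ["pp"]
24. n16.fin = true  [terminal]
25. n15.off = false  [C.sig == false]
26. n14.val = "vn"  ["vn"]
27. n14.acc = -5  [-5]
28. n10.sig = -8  [B.fin + D.acc - 2]
29. n10.ok = 30  [D.acc + B.fin + 36]
30. n17.fin = false  [terminal]
31. n9.hot = "mx"  ["mx"]
32. n9.ok = "vy"  ["vy"]
33. n18.off = 6  [len(S₂.hot) + 4]
34. n19.sig = true  [A.off > 5]
35. n19.acc = 20  [A.off + 14]
36. n19.wid = "xp"  ["xp"]
37. n21.fin = true  [terminal]
38. n22.fin = false  [terminal]
39. n20.hot = "vy"  ["vy"]
40. n20.ok = "ny"  ["ny"]
41. n19.off = false  [C.acc > 20]
42. n18.wid = 20  [A.off * 2 + 8]
43. n0.hot = "qzzmmx"  [S₁.ok ++ S₂.hot]
44. n0.ok = "rqzy"  ["r" ++ S₁.hot]

false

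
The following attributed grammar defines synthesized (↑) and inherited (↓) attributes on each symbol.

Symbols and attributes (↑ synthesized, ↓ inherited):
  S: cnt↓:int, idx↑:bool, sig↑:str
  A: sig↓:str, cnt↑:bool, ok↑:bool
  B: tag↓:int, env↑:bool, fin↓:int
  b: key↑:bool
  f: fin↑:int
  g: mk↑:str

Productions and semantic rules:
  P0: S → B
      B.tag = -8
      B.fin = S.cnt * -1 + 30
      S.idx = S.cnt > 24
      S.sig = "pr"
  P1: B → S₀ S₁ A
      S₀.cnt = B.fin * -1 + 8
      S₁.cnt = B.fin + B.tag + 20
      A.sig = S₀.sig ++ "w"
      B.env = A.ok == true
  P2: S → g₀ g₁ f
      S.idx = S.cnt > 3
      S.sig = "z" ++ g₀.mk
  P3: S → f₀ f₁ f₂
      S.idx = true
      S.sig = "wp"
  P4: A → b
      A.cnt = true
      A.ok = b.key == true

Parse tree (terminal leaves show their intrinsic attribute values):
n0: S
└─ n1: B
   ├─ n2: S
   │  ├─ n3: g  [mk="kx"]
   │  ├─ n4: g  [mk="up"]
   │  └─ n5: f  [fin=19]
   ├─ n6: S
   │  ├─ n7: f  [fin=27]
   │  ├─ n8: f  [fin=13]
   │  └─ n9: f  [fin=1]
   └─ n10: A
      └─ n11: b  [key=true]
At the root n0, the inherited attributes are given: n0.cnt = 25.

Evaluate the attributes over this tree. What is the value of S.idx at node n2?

1. n0.cnt = 25  [given at root]
2. n1.tag = -8  [-8]
3. n1.fin = 5  [S.cnt * -1 + 30]
4. n2.cnt = 3  [B.fin * -1 + 8]
5. n3.mk = "kx"  [terminal]
6. n4.mk = "up"  [terminal]
7. n5.fin = 19  [terminal]
8. n2.idx = false  [S.cnt > 3]
9. n2.sig = "zkx"  ["z" ++ g₀.mk]
10. n6.cnt = 17  [B.fin + B.tag + 20]
11. n7.fin = 27  [terminal]
12. n8.fin = 13  [terminal]
13. n9.fin = 1  [terminal]
14. n6.idx = true  [true]
15. n6.sig = "wp"  ["wp"]
16. n10.sig = "zkxw"  [S₀.sig ++ "w"]
17. n11.key = true  [terminal]
18. n10.cnt = true  [true]
19. n10.ok = true  [b.key == true]
20. n1.env = true  [A.ok == true]
21. n0.idx = true  [S.cnt > 24]
22. n0.sig = "pr"  ["pr"]

false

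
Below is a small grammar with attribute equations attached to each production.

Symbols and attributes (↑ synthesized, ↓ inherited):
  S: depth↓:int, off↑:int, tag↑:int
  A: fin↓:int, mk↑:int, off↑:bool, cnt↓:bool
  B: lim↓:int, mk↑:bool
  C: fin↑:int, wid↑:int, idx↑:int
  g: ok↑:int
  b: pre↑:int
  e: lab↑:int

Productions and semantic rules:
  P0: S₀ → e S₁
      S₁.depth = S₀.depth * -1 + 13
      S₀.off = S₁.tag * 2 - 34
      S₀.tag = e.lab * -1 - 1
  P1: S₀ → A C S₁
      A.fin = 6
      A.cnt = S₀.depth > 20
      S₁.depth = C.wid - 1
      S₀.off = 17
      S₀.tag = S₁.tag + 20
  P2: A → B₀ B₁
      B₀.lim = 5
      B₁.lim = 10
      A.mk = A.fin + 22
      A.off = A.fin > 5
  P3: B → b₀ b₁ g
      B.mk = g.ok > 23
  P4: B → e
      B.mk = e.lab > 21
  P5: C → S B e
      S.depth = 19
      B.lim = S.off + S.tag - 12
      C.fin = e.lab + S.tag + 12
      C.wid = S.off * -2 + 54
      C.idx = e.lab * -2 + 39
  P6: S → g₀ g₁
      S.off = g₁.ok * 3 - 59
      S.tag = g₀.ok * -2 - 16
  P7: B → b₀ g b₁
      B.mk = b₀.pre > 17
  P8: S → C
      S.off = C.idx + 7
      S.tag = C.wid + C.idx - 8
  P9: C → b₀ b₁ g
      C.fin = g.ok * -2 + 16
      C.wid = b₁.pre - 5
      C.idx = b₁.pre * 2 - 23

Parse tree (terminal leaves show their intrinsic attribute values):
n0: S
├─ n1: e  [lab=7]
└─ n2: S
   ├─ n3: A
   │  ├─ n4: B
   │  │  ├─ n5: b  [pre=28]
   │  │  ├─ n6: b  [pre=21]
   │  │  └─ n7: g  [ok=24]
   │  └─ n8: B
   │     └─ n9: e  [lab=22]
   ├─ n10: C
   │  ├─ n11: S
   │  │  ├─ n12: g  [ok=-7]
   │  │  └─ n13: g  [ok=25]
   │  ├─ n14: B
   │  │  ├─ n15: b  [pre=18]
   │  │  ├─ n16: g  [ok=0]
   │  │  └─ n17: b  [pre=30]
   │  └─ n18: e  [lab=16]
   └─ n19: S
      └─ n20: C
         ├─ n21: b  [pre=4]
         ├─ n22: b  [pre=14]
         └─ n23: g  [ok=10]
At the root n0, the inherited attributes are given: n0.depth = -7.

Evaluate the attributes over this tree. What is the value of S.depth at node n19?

1. n0.depth = -7  [given at root]
2. n1.lab = 7  [terminal]
3. n2.depth = 20  [S₀.depth * -1 + 13]
4. n3.fin = 6  [6]
5. n3.cnt = false  [S₀.depth > 20]
6. n4.lim = 5  [5]
7. n5.pre = 28  [terminal]
8. n6.pre = 21  [terminal]
9. n7.ok = 24  [terminal]
10. n4.mk = true  [g.ok > 23]
11. n8.lim = 10  [10]
12. n9.lab = 22  [terminal]
13. n8.mk = true  [e.lab > 21]
14. n3.mk = 28  [A.fin + 22]
15. n3.off = true  [A.fin > 5]
16. n11.depth = 19  [19]
17. n12.ok = -7  [terminal]
18. n13.ok = 25  [terminal]
19. n11.off = 16  [g₁.ok * 3 - 59]
20. n11.tag = -2  [g₀.ok * -2 - 16]
21. n14.lim = 2  [S.off + S.tag - 12]
22. n15.pre = 18  [terminal]
23. n16.ok = 0  [terminal]
24. n17.pre = 30  [terminal]
25. n14.mk = true  [b₀.pre > 17]
26. n18.lab = 16  [terminal]
27. n10.fin = 26  [e.lab + S.tag + 12]
28. n10.wid = 22  [S.off * -2 + 54]
29. n10.idx = 7  [e.lab * -2 + 39]
30. n19.depth = 21  [C.wid - 1]
31. n21.pre = 4  [terminal]
32. n22.pre = 14  [terminal]
33. n23.ok = 10  [terminal]
34. n20.fin = -4  [g.ok * -2 + 16]
35. n20.wid = 9  [b₁.pre - 5]
36. n20.idx = 5  [b₁.pre * 2 - 23]
37. n19.off = 12  [C.idx + 7]
38. n19.tag = 6  [C.wid + C.idx - 8]
39. n2.off = 17  [17]
40. n2.tag = 26  [S₁.tag + 20]
41. n0.off = 18  [S₁.tag * 2 - 34]
42. n0.tag = -8  [e.lab * -1 - 1]

21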